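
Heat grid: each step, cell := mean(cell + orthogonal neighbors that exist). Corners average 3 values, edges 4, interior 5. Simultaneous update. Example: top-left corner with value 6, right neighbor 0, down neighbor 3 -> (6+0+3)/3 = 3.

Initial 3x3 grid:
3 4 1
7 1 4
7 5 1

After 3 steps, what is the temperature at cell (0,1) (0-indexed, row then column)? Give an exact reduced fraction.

Step 1: cell (0,1) = 9/4
Step 2: cell (0,1) = 847/240
Step 3: cell (0,1) = 46469/14400
Full grid after step 3:
  8827/2160 46469/14400 134/45
  10049/2400 1433/375 41419/14400
  632/135 27397/7200 7397/2160

Answer: 46469/14400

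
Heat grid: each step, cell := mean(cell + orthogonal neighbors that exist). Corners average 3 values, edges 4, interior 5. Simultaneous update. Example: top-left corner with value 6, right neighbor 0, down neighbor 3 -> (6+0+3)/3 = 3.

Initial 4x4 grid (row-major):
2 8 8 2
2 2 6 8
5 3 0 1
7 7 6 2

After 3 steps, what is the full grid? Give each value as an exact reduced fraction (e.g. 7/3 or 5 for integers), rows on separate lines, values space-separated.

After step 1:
  4 5 6 6
  11/4 21/5 24/5 17/4
  17/4 17/5 16/5 11/4
  19/3 23/4 15/4 3
After step 2:
  47/12 24/5 109/20 65/12
  19/5 403/100 449/100 89/20
  251/60 104/25 179/50 33/10
  49/9 577/120 157/40 19/6
After step 3:
  751/180 5459/1200 6047/1200 919/180
  1593/400 532/125 22/5 5297/1200
  15829/3600 12457/3000 3891/1000 4349/1200
  5197/1080 2063/450 387/100 1247/360

Answer: 751/180 5459/1200 6047/1200 919/180
1593/400 532/125 22/5 5297/1200
15829/3600 12457/3000 3891/1000 4349/1200
5197/1080 2063/450 387/100 1247/360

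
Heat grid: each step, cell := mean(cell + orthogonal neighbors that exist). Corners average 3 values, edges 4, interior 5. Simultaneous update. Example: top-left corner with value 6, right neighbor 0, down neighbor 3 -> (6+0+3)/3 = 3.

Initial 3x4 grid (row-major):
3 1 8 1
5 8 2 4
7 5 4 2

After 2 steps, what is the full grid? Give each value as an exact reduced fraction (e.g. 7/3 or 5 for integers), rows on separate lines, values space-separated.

After step 1:
  3 5 3 13/3
  23/4 21/5 26/5 9/4
  17/3 6 13/4 10/3
After step 2:
  55/12 19/5 263/60 115/36
  1117/240 523/100 179/50 907/240
  209/36 1147/240 1067/240 53/18

Answer: 55/12 19/5 263/60 115/36
1117/240 523/100 179/50 907/240
209/36 1147/240 1067/240 53/18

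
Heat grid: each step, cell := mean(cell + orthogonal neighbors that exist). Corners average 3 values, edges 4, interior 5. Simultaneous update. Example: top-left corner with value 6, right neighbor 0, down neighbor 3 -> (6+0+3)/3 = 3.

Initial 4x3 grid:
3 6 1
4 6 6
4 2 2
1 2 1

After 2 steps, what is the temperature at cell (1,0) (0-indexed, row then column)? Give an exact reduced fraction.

Step 1: cell (1,0) = 17/4
Step 2: cell (1,0) = 121/30
Full grid after step 2:
  151/36 131/30 145/36
  121/30 4 469/120
  47/15 3 341/120
  79/36 87/40 71/36

Answer: 121/30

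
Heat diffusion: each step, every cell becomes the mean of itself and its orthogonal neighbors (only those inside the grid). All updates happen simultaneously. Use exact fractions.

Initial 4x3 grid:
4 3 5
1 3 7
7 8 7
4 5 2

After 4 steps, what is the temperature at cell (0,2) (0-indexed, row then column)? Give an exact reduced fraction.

Answer: 199951/43200

Derivation:
Step 1: cell (0,2) = 5
Step 2: cell (0,2) = 19/4
Step 3: cell (0,2) = 3343/720
Step 4: cell (0,2) = 199951/43200
Full grid after step 4:
  527903/129600 3717517/864000 199951/43200
  941953/216000 1673573/360000 176263/36000
  1041113/216000 599491/120000 560369/108000
  649423/129600 1486519/288000 679073/129600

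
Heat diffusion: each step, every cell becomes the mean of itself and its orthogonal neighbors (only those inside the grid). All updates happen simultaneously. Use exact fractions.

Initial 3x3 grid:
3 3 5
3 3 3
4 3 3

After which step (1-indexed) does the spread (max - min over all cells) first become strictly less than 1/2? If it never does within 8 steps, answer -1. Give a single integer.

Step 1: max=11/3, min=3, spread=2/3
Step 2: max=32/9, min=151/48, spread=59/144
  -> spread < 1/2 first at step 2
Step 3: max=365/108, min=689/216, spread=41/216
Step 4: max=21769/6480, min=557167/172800, spread=70019/518400
Step 5: max=1290293/388800, min=2507561/777600, spread=2921/31104
Step 6: max=77188621/23328000, min=151300867/46656000, spread=24611/373248
Step 7: max=4612332737/1399680000, min=9095084849/2799360000, spread=207329/4478976
Step 8: max=276258211489/83980800000, min=547058188603/167961600000, spread=1746635/53747712

Answer: 2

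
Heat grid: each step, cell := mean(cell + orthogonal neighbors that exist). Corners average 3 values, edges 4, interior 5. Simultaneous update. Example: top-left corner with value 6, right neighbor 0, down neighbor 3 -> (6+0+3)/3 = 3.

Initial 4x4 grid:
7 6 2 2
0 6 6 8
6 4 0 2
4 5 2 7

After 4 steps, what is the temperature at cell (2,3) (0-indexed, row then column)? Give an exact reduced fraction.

Answer: 833959/216000

Derivation:
Step 1: cell (2,3) = 17/4
Step 2: cell (2,3) = 913/240
Step 3: cell (2,3) = 28309/7200
Step 4: cell (2,3) = 833959/216000
Full grid after step 4:
  29321/6480 189757/43200 20837/4800 11369/2700
  187129/43200 389581/90000 61663/15000 59473/14400
  304471/72000 120313/30000 44653/11250 833959/216000
  43669/10800 95677/24000 814069/216000 61591/16200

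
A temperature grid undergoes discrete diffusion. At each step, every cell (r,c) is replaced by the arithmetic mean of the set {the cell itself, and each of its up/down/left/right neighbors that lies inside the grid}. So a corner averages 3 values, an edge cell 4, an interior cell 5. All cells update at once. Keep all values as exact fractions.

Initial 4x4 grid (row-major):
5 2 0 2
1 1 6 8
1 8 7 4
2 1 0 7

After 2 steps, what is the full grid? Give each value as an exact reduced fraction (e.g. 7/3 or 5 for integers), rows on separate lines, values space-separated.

Answer: 20/9 323/120 367/120 65/18
169/60 78/25 41/10 577/120
149/60 359/100 93/20 121/24
85/36 343/120 91/24 167/36

Derivation:
After step 1:
  8/3 2 5/2 10/3
  2 18/5 22/5 5
  3 18/5 5 13/2
  4/3 11/4 15/4 11/3
After step 2:
  20/9 323/120 367/120 65/18
  169/60 78/25 41/10 577/120
  149/60 359/100 93/20 121/24
  85/36 343/120 91/24 167/36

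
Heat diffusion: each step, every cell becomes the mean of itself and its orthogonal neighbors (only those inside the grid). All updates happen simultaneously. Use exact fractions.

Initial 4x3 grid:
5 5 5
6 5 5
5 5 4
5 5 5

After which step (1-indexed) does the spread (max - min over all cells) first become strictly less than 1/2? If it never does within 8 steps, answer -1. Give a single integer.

Step 1: max=16/3, min=14/3, spread=2/3
Step 2: max=631/120, min=569/120, spread=31/60
Step 3: max=5611/1080, min=5189/1080, spread=211/540
  -> spread < 1/2 first at step 3
Step 4: max=33239/6480, min=31561/6480, spread=839/3240
Step 5: max=248363/48600, min=237637/48600, spread=5363/24300
Step 6: max=5925859/1166400, min=5738141/1166400, spread=93859/583200
Step 7: max=354488723/69984000, min=345351277/69984000, spread=4568723/34992000
Step 8: max=848195449/167961600, min=831420551/167961600, spread=8387449/83980800

Answer: 3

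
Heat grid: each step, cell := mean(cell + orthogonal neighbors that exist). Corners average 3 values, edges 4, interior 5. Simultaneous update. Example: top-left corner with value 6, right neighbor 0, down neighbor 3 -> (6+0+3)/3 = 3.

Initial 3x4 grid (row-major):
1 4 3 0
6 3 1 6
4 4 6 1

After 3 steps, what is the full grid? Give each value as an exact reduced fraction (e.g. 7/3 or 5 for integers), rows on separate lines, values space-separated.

Answer: 7321/2160 22999/7200 2221/800 2041/720
26789/7200 10321/3000 4943/1500 10447/3600
8551/2160 27799/7200 24689/7200 7373/2160

Derivation:
After step 1:
  11/3 11/4 2 3
  7/2 18/5 19/5 2
  14/3 17/4 3 13/3
After step 2:
  119/36 721/240 231/80 7/3
  463/120 179/50 72/25 197/60
  149/36 931/240 923/240 28/9
After step 3:
  7321/2160 22999/7200 2221/800 2041/720
  26789/7200 10321/3000 4943/1500 10447/3600
  8551/2160 27799/7200 24689/7200 7373/2160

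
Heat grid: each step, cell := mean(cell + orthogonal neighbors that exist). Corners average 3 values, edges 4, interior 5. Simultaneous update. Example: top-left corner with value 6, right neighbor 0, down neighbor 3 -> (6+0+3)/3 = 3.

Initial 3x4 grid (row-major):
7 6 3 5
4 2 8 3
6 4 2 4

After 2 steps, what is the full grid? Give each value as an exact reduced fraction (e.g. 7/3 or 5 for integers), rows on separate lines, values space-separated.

After step 1:
  17/3 9/2 11/2 11/3
  19/4 24/5 18/5 5
  14/3 7/2 9/2 3
After step 2:
  179/36 307/60 259/60 85/18
  1193/240 423/100 117/25 229/60
  155/36 131/30 73/20 25/6

Answer: 179/36 307/60 259/60 85/18
1193/240 423/100 117/25 229/60
155/36 131/30 73/20 25/6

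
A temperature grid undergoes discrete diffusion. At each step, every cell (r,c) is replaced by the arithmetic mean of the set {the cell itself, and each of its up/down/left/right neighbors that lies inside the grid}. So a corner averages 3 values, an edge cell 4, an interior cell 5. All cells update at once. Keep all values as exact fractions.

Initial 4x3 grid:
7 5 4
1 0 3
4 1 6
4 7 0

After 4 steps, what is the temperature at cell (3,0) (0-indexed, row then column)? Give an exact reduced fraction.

Step 1: cell (3,0) = 5
Step 2: cell (3,0) = 7/2
Step 3: cell (3,0) = 1321/360
Step 4: cell (3,0) = 4597/1350
Full grid after step 4:
  111973/32400 729407/216000 74257/21600
  88069/27000 600671/180000 232309/72000
  61051/18000 578621/180000 719987/216000
  4597/1350 754067/216000 216431/64800

Answer: 4597/1350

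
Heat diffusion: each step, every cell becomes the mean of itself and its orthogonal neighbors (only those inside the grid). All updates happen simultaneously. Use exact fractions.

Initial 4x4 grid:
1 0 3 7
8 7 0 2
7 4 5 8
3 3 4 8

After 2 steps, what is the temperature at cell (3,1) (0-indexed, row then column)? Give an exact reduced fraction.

Answer: 541/120

Derivation:
Step 1: cell (3,1) = 7/2
Step 2: cell (3,1) = 541/120
Full grid after step 2:
  23/6 241/80 253/80 43/12
  361/80 209/50 363/100 87/20
  1247/240 111/25 471/100 313/60
  40/9 541/120 581/120 209/36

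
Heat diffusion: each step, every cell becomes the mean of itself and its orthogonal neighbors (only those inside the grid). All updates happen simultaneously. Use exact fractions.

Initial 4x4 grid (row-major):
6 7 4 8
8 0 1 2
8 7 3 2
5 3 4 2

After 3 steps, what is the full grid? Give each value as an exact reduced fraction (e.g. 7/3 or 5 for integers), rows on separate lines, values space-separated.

After step 1:
  7 17/4 5 14/3
  11/2 23/5 2 13/4
  7 21/5 17/5 9/4
  16/3 19/4 3 8/3
After step 2:
  67/12 417/80 191/48 155/36
  241/40 411/100 73/20 73/24
  661/120 479/100 297/100 347/120
  205/36 1037/240 829/240 95/36
After step 3:
  4037/720 3777/800 6173/1440 1631/432
  398/75 1903/400 21301/6000 125/36
  2477/450 26039/6000 21307/6000 2597/900
  11177/2160 32867/7200 24091/7200 6469/2160

Answer: 4037/720 3777/800 6173/1440 1631/432
398/75 1903/400 21301/6000 125/36
2477/450 26039/6000 21307/6000 2597/900
11177/2160 32867/7200 24091/7200 6469/2160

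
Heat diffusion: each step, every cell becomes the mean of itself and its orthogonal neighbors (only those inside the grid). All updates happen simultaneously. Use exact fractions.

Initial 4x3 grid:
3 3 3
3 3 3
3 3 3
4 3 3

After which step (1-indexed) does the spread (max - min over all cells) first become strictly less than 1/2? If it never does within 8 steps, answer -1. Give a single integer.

Answer: 1

Derivation:
Step 1: max=10/3, min=3, spread=1/3
  -> spread < 1/2 first at step 1
Step 2: max=59/18, min=3, spread=5/18
Step 3: max=689/216, min=3, spread=41/216
Step 4: max=81977/25920, min=3, spread=4217/25920
Step 5: max=4874749/1555200, min=21679/7200, spread=38417/311040
Step 6: max=291136211/93312000, min=434597/144000, spread=1903471/18662400
Step 7: max=17397149089/5598720000, min=13075759/4320000, spread=18038617/223948800
Step 8: max=1041037782851/335923200000, min=1179326759/388800000, spread=883978523/13436928000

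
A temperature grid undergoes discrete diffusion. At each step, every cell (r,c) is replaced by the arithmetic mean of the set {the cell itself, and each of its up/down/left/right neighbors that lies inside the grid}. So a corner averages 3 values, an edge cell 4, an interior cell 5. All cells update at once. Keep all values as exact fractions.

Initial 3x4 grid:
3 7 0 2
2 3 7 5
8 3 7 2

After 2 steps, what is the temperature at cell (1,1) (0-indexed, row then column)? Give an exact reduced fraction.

Answer: 213/50

Derivation:
Step 1: cell (1,1) = 22/5
Step 2: cell (1,1) = 213/50
Full grid after step 2:
  15/4 313/80 839/240 31/9
  251/60 213/50 431/100 77/20
  163/36 281/60 143/30 161/36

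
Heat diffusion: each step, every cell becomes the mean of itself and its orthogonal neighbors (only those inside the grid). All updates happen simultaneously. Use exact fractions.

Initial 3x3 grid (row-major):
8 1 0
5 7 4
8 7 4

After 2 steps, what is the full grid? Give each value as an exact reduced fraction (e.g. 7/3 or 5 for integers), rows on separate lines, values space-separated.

After step 1:
  14/3 4 5/3
  7 24/5 15/4
  20/3 13/2 5
After step 2:
  47/9 227/60 113/36
  347/60 521/100 913/240
  121/18 689/120 61/12

Answer: 47/9 227/60 113/36
347/60 521/100 913/240
121/18 689/120 61/12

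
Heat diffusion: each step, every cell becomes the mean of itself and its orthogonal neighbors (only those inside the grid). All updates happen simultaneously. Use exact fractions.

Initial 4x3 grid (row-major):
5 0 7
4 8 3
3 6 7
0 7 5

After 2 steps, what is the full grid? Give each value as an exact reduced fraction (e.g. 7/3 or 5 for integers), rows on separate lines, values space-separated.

After step 1:
  3 5 10/3
  5 21/5 25/4
  13/4 31/5 21/4
  10/3 9/2 19/3
After step 2:
  13/3 233/60 175/36
  309/80 533/100 571/120
  1067/240 117/25 721/120
  133/36 611/120 193/36

Answer: 13/3 233/60 175/36
309/80 533/100 571/120
1067/240 117/25 721/120
133/36 611/120 193/36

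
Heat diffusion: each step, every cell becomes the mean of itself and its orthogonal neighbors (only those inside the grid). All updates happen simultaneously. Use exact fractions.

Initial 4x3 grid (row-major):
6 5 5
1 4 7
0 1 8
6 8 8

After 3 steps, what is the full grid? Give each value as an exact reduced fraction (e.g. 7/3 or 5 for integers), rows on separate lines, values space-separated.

Answer: 2777/720 8257/1800 2779/540
8831/2400 25909/6000 19109/3600
26893/7200 14237/3000 1113/200
4751/1080 74471/14400 1463/240

Derivation:
After step 1:
  4 5 17/3
  11/4 18/5 6
  2 21/5 6
  14/3 23/4 8
After step 2:
  47/12 137/30 50/9
  247/80 431/100 319/60
  817/240 431/100 121/20
  149/36 1357/240 79/12
After step 3:
  2777/720 8257/1800 2779/540
  8831/2400 25909/6000 19109/3600
  26893/7200 14237/3000 1113/200
  4751/1080 74471/14400 1463/240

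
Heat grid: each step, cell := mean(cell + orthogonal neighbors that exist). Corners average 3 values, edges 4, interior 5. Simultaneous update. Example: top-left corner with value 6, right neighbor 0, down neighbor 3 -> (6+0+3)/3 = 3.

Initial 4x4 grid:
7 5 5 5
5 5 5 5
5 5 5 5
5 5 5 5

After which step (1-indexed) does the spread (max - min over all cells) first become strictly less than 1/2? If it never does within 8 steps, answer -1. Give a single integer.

Step 1: max=17/3, min=5, spread=2/3
Step 2: max=50/9, min=5, spread=5/9
Step 3: max=581/108, min=5, spread=41/108
  -> spread < 1/2 first at step 3
Step 4: max=17243/3240, min=5, spread=1043/3240
Step 5: max=511553/97200, min=5, spread=25553/97200
Step 6: max=15251459/2916000, min=45079/9000, spread=645863/2916000
Step 7: max=455041691/87480000, min=300971/60000, spread=16225973/87480000
Step 8: max=13599477983/2624400000, min=135701/27000, spread=409340783/2624400000

Answer: 3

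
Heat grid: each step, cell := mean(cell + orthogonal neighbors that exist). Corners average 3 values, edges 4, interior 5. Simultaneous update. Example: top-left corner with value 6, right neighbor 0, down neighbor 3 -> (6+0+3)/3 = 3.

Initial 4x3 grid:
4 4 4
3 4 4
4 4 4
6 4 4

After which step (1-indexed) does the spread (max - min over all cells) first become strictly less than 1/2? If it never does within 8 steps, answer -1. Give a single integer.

Step 1: max=14/3, min=11/3, spread=1
Step 2: max=161/36, min=137/36, spread=2/3
Step 3: max=931/216, min=2077/540, spread=167/360
  -> spread < 1/2 first at step 3
Step 4: max=274843/64800, min=63067/16200, spread=301/864
Step 5: max=16291157/3888000, min=1906399/486000, spread=69331/259200
Step 6: max=970076383/233280000, min=766365349/194400000, spread=252189821/1166400000
Step 7: max=57872394197/13996800000, min=46165774841/11664000000, spread=12367321939/69984000000
Step 8: max=3457794174223/839808000000, min=2779664628769/699840000000, spread=610983098501/4199040000000

Answer: 3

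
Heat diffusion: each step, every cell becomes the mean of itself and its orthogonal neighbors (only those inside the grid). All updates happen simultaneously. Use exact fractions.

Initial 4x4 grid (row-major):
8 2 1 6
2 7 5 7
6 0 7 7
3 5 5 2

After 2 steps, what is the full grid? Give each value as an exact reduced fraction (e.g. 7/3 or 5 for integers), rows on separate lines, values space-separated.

Answer: 19/4 19/5 271/60 173/36
157/40 477/100 463/100 331/60
109/24 19/5 257/50 161/30
32/9 53/12 131/30 91/18

Derivation:
After step 1:
  4 9/2 7/2 14/3
  23/4 16/5 27/5 25/4
  11/4 5 24/5 23/4
  14/3 13/4 19/4 14/3
After step 2:
  19/4 19/5 271/60 173/36
  157/40 477/100 463/100 331/60
  109/24 19/5 257/50 161/30
  32/9 53/12 131/30 91/18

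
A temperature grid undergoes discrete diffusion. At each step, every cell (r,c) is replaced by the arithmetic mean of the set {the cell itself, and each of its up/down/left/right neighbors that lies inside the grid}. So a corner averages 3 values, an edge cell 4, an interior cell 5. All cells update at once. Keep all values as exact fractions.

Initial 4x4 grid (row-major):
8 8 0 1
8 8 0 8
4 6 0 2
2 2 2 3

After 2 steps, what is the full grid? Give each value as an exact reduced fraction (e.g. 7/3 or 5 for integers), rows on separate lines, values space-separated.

After step 1:
  8 6 9/4 3
  7 6 16/5 11/4
  5 4 2 13/4
  8/3 3 7/4 7/3
After step 2:
  7 89/16 289/80 8/3
  13/2 131/25 81/25 61/20
  14/3 4 71/25 31/12
  32/9 137/48 109/48 22/9

Answer: 7 89/16 289/80 8/3
13/2 131/25 81/25 61/20
14/3 4 71/25 31/12
32/9 137/48 109/48 22/9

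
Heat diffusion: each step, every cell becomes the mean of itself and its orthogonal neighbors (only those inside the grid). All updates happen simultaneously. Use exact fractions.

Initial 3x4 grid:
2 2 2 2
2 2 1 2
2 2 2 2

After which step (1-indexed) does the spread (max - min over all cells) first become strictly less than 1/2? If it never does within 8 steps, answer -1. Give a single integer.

Answer: 1

Derivation:
Step 1: max=2, min=7/4, spread=1/4
  -> spread < 1/2 first at step 1
Step 2: max=2, min=177/100, spread=23/100
Step 3: max=787/400, min=8789/4800, spread=131/960
Step 4: max=14009/7200, min=79849/43200, spread=841/8640
Step 5: max=2786627/1440000, min=32017949/17280000, spread=56863/691200
Step 6: max=24930457/12960000, min=289505659/155520000, spread=386393/6220800
Step 7: max=9947641187/5184000000, min=116022276869/62208000000, spread=26795339/497664000
Step 8: max=594993850333/311040000000, min=6981144285871/3732480000000, spread=254051069/5971968000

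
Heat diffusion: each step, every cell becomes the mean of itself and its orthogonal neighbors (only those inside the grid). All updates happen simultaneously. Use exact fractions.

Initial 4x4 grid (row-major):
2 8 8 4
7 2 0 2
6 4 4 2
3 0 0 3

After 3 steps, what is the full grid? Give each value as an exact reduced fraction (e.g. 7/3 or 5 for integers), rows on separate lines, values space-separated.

After step 1:
  17/3 5 5 14/3
  17/4 21/5 16/5 2
  5 16/5 2 11/4
  3 7/4 7/4 5/3
After step 2:
  179/36 149/30 67/15 35/9
  1147/240 397/100 82/25 757/240
  309/80 323/100 129/50 101/48
  13/4 97/40 43/24 37/18
After step 3:
  10597/2160 8269/1800 7471/1800 8287/2160
  31651/7200 24271/6000 20941/6000 22369/7200
  9073/2400 6427/2000 15583/6000 17809/7200
  763/240 3209/1200 7967/3600 857/432

Answer: 10597/2160 8269/1800 7471/1800 8287/2160
31651/7200 24271/6000 20941/6000 22369/7200
9073/2400 6427/2000 15583/6000 17809/7200
763/240 3209/1200 7967/3600 857/432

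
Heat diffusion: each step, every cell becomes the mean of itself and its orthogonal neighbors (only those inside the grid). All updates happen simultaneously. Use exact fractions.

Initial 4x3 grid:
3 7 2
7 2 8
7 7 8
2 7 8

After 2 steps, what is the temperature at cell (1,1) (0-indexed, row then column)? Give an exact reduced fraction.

Step 1: cell (1,1) = 31/5
Step 2: cell (1,1) = 513/100
Full grid after step 2:
  167/36 631/120 85/18
  671/120 513/100 1477/240
  661/120 319/50 1597/240
  205/36 63/10 257/36

Answer: 513/100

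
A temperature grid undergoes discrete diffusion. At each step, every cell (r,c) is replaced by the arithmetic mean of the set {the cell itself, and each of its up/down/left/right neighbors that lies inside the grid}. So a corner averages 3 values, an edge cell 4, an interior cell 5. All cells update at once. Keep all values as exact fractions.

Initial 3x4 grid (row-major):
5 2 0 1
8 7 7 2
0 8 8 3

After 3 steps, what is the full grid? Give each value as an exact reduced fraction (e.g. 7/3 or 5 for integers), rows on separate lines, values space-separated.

Answer: 857/180 1689/400 89/25 2051/720
9173/1800 30671/6000 12853/3000 53929/14400
12089/2160 39227/7200 37307/7200 4819/1080

Derivation:
After step 1:
  5 7/2 5/2 1
  5 32/5 24/5 13/4
  16/3 23/4 13/2 13/3
After step 2:
  9/2 87/20 59/20 9/4
  163/30 509/100 469/100 803/240
  193/36 1439/240 1283/240 169/36
After step 3:
  857/180 1689/400 89/25 2051/720
  9173/1800 30671/6000 12853/3000 53929/14400
  12089/2160 39227/7200 37307/7200 4819/1080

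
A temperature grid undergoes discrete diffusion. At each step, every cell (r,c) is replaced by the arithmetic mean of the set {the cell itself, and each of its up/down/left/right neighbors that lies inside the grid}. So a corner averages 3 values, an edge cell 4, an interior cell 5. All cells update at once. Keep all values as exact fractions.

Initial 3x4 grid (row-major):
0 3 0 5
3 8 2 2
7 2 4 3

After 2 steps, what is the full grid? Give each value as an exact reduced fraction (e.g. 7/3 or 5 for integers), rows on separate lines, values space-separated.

Answer: 37/12 217/80 647/240 47/18
141/40 193/50 301/100 173/60
55/12 39/10 71/20 35/12

Derivation:
After step 1:
  2 11/4 5/2 7/3
  9/2 18/5 16/5 3
  4 21/4 11/4 3
After step 2:
  37/12 217/80 647/240 47/18
  141/40 193/50 301/100 173/60
  55/12 39/10 71/20 35/12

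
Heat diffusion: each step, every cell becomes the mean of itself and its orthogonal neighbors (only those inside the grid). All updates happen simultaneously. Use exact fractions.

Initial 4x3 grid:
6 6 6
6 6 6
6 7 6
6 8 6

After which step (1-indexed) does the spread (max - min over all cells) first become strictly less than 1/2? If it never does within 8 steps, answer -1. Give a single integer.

Answer: 3

Derivation:
Step 1: max=27/4, min=6, spread=3/4
Step 2: max=1601/240, min=6, spread=161/240
Step 3: max=94291/14400, min=2421/400, spread=1427/2880
  -> spread < 1/2 first at step 3
Step 4: max=5619929/864000, min=145979/24000, spread=72937/172800
Step 5: max=334868491/51840000, min=8802581/1440000, spread=719023/2073600
Step 6: max=20000047169/3110400000, min=176803793/28800000, spread=36209501/124416000
Step 7: max=1195140652771/186624000000, min=31948024261/5184000000, spread=72018847/298598400
Step 8: max=71481030922889/11197440000000, min=1922945813299/311040000000, spread=18039853153/89579520000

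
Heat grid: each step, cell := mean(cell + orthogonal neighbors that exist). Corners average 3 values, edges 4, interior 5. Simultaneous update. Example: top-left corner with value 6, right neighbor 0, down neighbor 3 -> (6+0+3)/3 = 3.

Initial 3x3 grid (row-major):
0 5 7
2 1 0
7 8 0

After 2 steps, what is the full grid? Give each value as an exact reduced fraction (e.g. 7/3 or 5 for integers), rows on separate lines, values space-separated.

After step 1:
  7/3 13/4 4
  5/2 16/5 2
  17/3 4 8/3
After step 2:
  97/36 767/240 37/12
  137/40 299/100 89/30
  73/18 233/60 26/9

Answer: 97/36 767/240 37/12
137/40 299/100 89/30
73/18 233/60 26/9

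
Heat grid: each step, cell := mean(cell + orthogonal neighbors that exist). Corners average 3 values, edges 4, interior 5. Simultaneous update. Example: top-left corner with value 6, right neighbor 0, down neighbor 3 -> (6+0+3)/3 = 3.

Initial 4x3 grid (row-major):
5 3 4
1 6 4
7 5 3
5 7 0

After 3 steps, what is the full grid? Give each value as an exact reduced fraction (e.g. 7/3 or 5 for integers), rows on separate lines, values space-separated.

After step 1:
  3 9/2 11/3
  19/4 19/5 17/4
  9/2 28/5 3
  19/3 17/4 10/3
After step 2:
  49/12 449/120 149/36
  321/80 229/50 883/240
  1271/240 423/100 971/240
  181/36 1171/240 127/36
After step 3:
  947/240 29779/7200 8323/2160
  10783/2400 6073/1500 29599/7200
  33419/7200 27637/6000 27869/7200
  5473/1080 63593/14400 4483/1080

Answer: 947/240 29779/7200 8323/2160
10783/2400 6073/1500 29599/7200
33419/7200 27637/6000 27869/7200
5473/1080 63593/14400 4483/1080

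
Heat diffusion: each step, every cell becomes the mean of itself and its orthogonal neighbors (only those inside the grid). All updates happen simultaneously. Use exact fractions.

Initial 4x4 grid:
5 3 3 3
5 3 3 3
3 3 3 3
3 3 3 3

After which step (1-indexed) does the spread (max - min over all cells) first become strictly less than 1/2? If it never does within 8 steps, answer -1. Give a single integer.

Answer: 6

Derivation:
Step 1: max=13/3, min=3, spread=4/3
Step 2: max=71/18, min=3, spread=17/18
Step 3: max=509/135, min=3, spread=104/135
Step 4: max=7357/2025, min=3, spread=1282/2025
Step 5: max=215551/60750, min=13579/4500, spread=64469/121500
Step 6: max=25369831/7290000, min=819529/270000, spread=810637/1822500
  -> spread < 1/2 first at step 6
Step 7: max=750381073/218700000, min=1650953/540000, spread=20436277/54675000
Step 8: max=22252353403/6561000000, min=149568241/48600000, spread=515160217/1640250000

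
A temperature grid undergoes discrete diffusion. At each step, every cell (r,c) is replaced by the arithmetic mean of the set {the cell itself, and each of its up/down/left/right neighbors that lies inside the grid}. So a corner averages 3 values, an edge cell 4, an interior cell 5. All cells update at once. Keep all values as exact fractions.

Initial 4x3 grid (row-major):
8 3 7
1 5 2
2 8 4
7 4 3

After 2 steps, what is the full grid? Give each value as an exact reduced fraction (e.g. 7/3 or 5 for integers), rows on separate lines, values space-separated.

Answer: 55/12 351/80 19/4
163/40 453/100 331/80
523/120 453/100 1021/240
43/9 181/40 161/36

Derivation:
After step 1:
  4 23/4 4
  4 19/5 9/2
  9/2 23/5 17/4
  13/3 11/2 11/3
After step 2:
  55/12 351/80 19/4
  163/40 453/100 331/80
  523/120 453/100 1021/240
  43/9 181/40 161/36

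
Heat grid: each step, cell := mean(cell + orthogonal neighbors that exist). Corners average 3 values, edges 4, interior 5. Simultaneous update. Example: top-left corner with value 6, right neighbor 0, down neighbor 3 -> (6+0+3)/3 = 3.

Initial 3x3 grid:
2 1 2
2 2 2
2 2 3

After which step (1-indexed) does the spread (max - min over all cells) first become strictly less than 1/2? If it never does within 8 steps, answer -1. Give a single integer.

Answer: 3

Derivation:
Step 1: max=7/3, min=5/3, spread=2/3
Step 2: max=41/18, min=413/240, spread=401/720
Step 3: max=2299/1080, min=3883/2160, spread=143/432
  -> spread < 1/2 first at step 3
Step 4: max=135923/64800, min=241721/129600, spread=1205/5184
Step 5: max=7965031/3888000, min=14661187/7776000, spread=10151/62208
Step 6: max=473353007/233280000, min=893257889/466560000, spread=85517/746496
Step 7: max=28122395179/13996800000, min=53993443483/27993600000, spread=720431/8957952
Step 8: max=1678233044363/839808000000, min=3261634510601/1679616000000, spread=6069221/107495424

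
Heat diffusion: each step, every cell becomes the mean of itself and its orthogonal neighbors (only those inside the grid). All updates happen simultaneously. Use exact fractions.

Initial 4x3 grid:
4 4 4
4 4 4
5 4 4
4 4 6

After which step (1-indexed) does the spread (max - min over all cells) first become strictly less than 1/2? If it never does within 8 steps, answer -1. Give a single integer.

Answer: 3

Derivation:
Step 1: max=14/3, min=4, spread=2/3
Step 2: max=41/9, min=4, spread=5/9
Step 3: max=1199/270, min=97/24, spread=431/1080
  -> spread < 1/2 first at step 3
Step 4: max=284617/64800, min=36631/9000, spread=104369/324000
Step 5: max=16924373/3888000, min=552641/135000, spread=5041561/19440000
Step 6: max=1009337527/233280000, min=133295701/32400000, spread=248042399/1166400000
Step 7: max=60268341293/13996800000, min=4015204267/972000000, spread=12246999241/69984000000
Step 8: max=3602703899287/839808000000, min=483508679731/116640000000, spread=607207026119/4199040000000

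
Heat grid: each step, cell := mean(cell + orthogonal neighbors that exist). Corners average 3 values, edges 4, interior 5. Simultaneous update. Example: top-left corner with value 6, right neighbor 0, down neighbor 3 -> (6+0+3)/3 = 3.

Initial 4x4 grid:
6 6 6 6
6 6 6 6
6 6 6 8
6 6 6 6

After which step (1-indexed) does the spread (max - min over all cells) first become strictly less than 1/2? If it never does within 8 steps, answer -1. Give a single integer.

Step 1: max=20/3, min=6, spread=2/3
Step 2: max=391/60, min=6, spread=31/60
Step 3: max=3451/540, min=6, spread=211/540
  -> spread < 1/2 first at step 3
Step 4: max=340843/54000, min=6, spread=16843/54000
Step 5: max=3054643/486000, min=27079/4500, spread=130111/486000
Step 6: max=91122367/14580000, min=1627159/270000, spread=3255781/14580000
Step 7: max=2724753691/437400000, min=1631107/270000, spread=82360351/437400000
Step 8: max=81483316891/13122000000, min=294106441/48600000, spread=2074577821/13122000000

Answer: 3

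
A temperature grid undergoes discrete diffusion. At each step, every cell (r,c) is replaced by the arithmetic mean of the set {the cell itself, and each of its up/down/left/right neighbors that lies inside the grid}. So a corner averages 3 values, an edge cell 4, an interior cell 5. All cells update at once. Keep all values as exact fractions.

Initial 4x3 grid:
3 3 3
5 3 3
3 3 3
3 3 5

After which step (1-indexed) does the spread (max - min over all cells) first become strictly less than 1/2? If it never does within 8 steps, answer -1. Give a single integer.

Answer: 3

Derivation:
Step 1: max=11/3, min=3, spread=2/3
Step 2: max=32/9, min=3, spread=5/9
Step 3: max=1831/540, min=1139/360, spread=49/216
  -> spread < 1/2 first at step 3
Step 4: max=218869/64800, min=34369/10800, spread=2531/12960
Step 5: max=86873089/25920000, min=349391/108000, spread=3019249/25920000
Step 6: max=86636711/25920000, min=31559051/9720000, spread=297509/3110400
Step 7: max=311092799209/93312000000, min=476085521/145800000, spread=6398065769/93312000000
Step 8: max=932545464773/279936000000, min=19085378951/5832000000, spread=131578201/2239488000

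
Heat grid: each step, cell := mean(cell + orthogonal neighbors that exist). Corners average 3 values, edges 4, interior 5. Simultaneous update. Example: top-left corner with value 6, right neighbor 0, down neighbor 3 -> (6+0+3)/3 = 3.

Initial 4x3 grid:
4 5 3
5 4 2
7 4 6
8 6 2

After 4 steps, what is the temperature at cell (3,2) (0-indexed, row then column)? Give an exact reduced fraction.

Step 1: cell (3,2) = 14/3
Step 2: cell (3,2) = 79/18
Step 3: cell (3,2) = 10249/2160
Step 4: cell (3,2) = 306769/64800
Full grid after step 4:
  146867/32400 25193/6000 258659/64800
  517589/108000 269623/60000 888053/216000
  189853/36000 870469/180000 973993/216000
  58849/10800 1117063/216000 306769/64800

Answer: 306769/64800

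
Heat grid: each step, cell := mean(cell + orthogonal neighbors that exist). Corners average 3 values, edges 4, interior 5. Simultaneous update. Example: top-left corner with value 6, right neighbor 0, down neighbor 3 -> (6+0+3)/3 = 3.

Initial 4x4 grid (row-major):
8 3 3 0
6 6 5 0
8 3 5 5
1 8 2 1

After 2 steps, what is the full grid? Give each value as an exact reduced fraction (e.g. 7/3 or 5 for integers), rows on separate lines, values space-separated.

Answer: 53/9 1081/240 251/80 25/12
653/120 132/25 353/100 201/80
139/24 113/25 411/100 143/48
41/9 115/24 85/24 113/36

Derivation:
After step 1:
  17/3 5 11/4 1
  7 23/5 19/5 5/2
  9/2 6 4 11/4
  17/3 7/2 4 8/3
After step 2:
  53/9 1081/240 251/80 25/12
  653/120 132/25 353/100 201/80
  139/24 113/25 411/100 143/48
  41/9 115/24 85/24 113/36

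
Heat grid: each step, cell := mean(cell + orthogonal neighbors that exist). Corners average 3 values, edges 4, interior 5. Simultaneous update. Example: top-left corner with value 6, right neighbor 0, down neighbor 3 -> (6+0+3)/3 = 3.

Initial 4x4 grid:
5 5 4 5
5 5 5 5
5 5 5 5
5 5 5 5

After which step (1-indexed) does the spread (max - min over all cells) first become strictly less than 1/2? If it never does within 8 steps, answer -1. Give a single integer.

Step 1: max=5, min=14/3, spread=1/3
  -> spread < 1/2 first at step 1
Step 2: max=5, min=569/120, spread=31/120
Step 3: max=5, min=5189/1080, spread=211/1080
Step 4: max=5, min=523157/108000, spread=16843/108000
Step 5: max=44921/9000, min=4721357/972000, spread=130111/972000
Step 6: max=2692841/540000, min=142157633/29160000, spread=3255781/29160000
Step 7: max=2688893/540000, min=4273646309/874800000, spread=82360351/874800000
Step 8: max=483493559/97200000, min=128468683109/26244000000, spread=2074577821/26244000000

Answer: 1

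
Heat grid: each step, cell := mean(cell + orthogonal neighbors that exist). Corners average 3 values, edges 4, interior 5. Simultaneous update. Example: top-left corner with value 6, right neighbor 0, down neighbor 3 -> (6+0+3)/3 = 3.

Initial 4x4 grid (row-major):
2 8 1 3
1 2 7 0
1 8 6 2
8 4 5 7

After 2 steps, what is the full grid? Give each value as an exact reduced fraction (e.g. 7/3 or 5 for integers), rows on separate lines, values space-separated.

After step 1:
  11/3 13/4 19/4 4/3
  3/2 26/5 16/5 3
  9/2 21/5 28/5 15/4
  13/3 25/4 11/2 14/3
After step 2:
  101/36 253/60 47/15 109/36
  223/60 347/100 87/20 677/240
  109/30 103/20 89/20 1021/240
  181/36 1217/240 1321/240 167/36

Answer: 101/36 253/60 47/15 109/36
223/60 347/100 87/20 677/240
109/30 103/20 89/20 1021/240
181/36 1217/240 1321/240 167/36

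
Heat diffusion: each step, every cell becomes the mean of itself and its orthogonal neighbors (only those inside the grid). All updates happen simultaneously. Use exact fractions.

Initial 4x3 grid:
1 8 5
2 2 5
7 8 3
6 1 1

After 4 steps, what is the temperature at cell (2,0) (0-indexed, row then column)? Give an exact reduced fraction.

Step 1: cell (2,0) = 23/4
Step 2: cell (2,0) = 1057/240
Step 3: cell (2,0) = 32767/7200
Step 4: cell (2,0) = 914479/216000
Full grid after step 4:
  269287/64800 236761/54000 47027/10800
  934159/216000 755257/180000 9779/2250
  914479/216000 763007/180000 212401/54000
  279247/64800 428557/108000 15667/4050

Answer: 914479/216000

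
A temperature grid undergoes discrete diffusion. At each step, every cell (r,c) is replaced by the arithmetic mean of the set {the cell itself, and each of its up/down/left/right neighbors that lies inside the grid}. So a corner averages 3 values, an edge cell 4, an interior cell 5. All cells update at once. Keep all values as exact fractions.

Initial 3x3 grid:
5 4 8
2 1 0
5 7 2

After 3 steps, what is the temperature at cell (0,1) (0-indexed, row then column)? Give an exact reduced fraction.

Step 1: cell (0,1) = 9/2
Step 2: cell (0,1) = 449/120
Step 3: cell (0,1) = 26473/7200
Full grid after step 3:
  8023/2160 26473/7200 2551/720
  52921/14400 20927/6000 16157/4800
  1987/540 50471/14400 1183/360

Answer: 26473/7200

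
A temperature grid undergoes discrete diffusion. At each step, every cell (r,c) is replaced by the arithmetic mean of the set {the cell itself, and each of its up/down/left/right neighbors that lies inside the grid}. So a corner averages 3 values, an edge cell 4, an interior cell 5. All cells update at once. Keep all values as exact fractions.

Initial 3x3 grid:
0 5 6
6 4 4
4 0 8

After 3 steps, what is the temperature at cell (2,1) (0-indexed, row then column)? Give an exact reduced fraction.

Step 1: cell (2,1) = 4
Step 2: cell (2,1) = 227/60
Step 3: cell (2,1) = 3601/900
Full grid after step 3:
  8113/2160 59591/14400 3211/720
  2987/800 8039/2000 3587/800
  3949/1080 3601/900 1543/360

Answer: 3601/900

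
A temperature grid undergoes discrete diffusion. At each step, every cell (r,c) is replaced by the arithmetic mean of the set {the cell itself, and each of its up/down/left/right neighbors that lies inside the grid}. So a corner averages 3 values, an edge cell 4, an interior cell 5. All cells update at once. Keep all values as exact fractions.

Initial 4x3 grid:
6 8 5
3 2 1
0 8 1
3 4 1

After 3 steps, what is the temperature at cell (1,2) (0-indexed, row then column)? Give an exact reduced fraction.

Step 1: cell (1,2) = 9/4
Step 2: cell (1,2) = 211/60
Step 3: cell (1,2) = 6121/1800
Full grid after step 3:
  4907/1080 61693/14400 9049/2160
  27109/7200 11791/3000 6121/1800
  24809/7200 18347/6000 3739/1200
  1297/432 5651/1800 11/4

Answer: 6121/1800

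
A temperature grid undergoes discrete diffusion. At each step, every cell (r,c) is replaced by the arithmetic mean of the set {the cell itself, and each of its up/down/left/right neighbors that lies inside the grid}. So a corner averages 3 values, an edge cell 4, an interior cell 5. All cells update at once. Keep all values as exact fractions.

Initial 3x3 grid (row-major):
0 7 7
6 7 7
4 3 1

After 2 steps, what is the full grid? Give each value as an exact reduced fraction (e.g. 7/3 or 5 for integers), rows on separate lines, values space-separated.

After step 1:
  13/3 21/4 7
  17/4 6 11/2
  13/3 15/4 11/3
After step 2:
  83/18 271/48 71/12
  227/48 99/20 133/24
  37/9 71/16 155/36

Answer: 83/18 271/48 71/12
227/48 99/20 133/24
37/9 71/16 155/36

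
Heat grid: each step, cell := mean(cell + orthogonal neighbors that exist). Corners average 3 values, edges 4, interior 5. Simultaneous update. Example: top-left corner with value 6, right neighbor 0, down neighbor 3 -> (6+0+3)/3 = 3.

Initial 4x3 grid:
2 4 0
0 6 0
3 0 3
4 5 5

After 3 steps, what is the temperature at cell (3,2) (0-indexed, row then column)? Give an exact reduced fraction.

Step 1: cell (3,2) = 13/3
Step 2: cell (3,2) = 59/18
Step 3: cell (3,2) = 7259/2160
Full grid after step 3:
  163/72 8587/3600 889/432
  3109/1200 13577/6000 17579/7200
  1607/600 17987/6000 19259/7200
  148/45 22859/7200 7259/2160

Answer: 7259/2160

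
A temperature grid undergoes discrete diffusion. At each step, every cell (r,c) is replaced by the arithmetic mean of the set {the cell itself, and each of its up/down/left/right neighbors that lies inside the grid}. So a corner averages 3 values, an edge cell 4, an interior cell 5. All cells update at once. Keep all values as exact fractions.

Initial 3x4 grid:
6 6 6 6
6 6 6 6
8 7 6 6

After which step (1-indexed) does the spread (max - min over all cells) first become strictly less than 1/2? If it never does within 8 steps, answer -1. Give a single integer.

Step 1: max=7, min=6, spread=1
Step 2: max=27/4, min=6, spread=3/4
Step 3: max=263/40, min=6, spread=23/40
Step 4: max=46663/7200, min=10847/1800, spread=131/288
  -> spread < 1/2 first at step 4
Step 5: max=2770597/432000, min=654053/108000, spread=30877/86400
Step 6: max=55022501/8640000, min=2190199/360000, spread=98309/345600
Step 7: max=9851993477/1555200000, min=296872811/48600000, spread=14082541/62208000
Step 8: max=588825822143/93312000000, min=8935760137/1458000000, spread=135497387/746496000

Answer: 4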